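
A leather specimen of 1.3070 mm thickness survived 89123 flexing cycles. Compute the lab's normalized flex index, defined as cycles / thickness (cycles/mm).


Formula: Index = cycles / thickness
Substituting: Index = 89123 / 1.3070
Result: 68188.9824 cycles/mm


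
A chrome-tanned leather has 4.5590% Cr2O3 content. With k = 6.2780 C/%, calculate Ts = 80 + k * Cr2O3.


Formula: Ts = 80 + k * Cr2O3
Substituting: Ts = 80 + 6.2780 * 4.5590
Result: 108.6214 C


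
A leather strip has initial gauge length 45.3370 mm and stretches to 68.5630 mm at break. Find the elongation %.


Formula: Elongation = (Lf - L0) / L0 * 100
Substituting: Elongation = (68.5630 - 45.3370) / 45.3370 * 100
Result: 51.2297 %


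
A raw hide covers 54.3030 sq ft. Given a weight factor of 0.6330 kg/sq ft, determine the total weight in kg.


Formula: Weight = area * weight_per_sqft
Substituting: Weight = 54.3030 * 0.6330
Result: 34.3738 kg


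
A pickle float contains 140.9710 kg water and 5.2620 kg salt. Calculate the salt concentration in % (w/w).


Formula: Conc = salt / (water + salt) * 100
Substituting: Conc = 5.2620 / (140.9710 + 5.2620) * 100
Result: 3.5984 %


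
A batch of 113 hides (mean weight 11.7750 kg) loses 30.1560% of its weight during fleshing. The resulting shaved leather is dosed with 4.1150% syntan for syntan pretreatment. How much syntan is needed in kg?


Total_raw = N * avg_wt = 113 * 11.7750 = 1330.5750 kg
Substrate = Total_raw * (1 - loss/100) = 1330.5750 * (1 - 30.1560/100) = 929.3268 kg
Syntan = Substrate * pct / 100 = 929.3268 * 4.1150 / 100 = 38.2418 kg


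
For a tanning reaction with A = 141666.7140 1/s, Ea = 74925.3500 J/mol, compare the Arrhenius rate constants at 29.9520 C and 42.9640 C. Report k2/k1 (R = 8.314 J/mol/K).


T1 = 29.9520 + 273.15 = 303.1020 K; T2 = 42.9640 + 273.15 = 316.1140 K
k1 = A * exp(-Ea/(R*T1)) = 141666.7140 * exp(-74925.3500/(8.314*303.1020)) = 1.7324e-08 1/s
k2 = A * exp(-Ea/(R*T2)) = 141666.7140 * exp(-74925.3500/(8.314*316.1140)) = 5.8907e-08 1/s
k2/k1 = 5.8907e-08 / 1.7324e-08 = 3.4003


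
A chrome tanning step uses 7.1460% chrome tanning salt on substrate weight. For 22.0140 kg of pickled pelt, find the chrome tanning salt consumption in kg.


Formula: Chrome = substrate * pct / 100
Substituting: Chrome = 22.0140 * 7.1460 / 100
Result: 1.5731 kg


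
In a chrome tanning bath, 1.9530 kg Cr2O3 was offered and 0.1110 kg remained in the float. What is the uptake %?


Formula: Uptake = (offered - residual) / offered * 100
Substituting: Uptake = (1.9530 - 0.1110) / 1.9530 * 100
Result: 94.3164 %


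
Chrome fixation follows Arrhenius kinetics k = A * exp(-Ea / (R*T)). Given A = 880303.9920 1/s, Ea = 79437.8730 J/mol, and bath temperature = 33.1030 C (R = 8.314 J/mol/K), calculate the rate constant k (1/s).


T_K = T_C + 273.15 = 33.1030 + 273.15 = 306.2530 K
exponent = -Ea / (R * T_K) = -79437.8730 / (8.314 * 306.2530) = -31.1988
k = A * exp(exponent) = 880303.9920 * exp(-31.1988) = 2.4842e-08 1/s


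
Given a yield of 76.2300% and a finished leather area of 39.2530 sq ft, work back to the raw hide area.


Formula: raw = finished * 100 / yield
Substituting: raw = 39.2530 * 100 / 76.2300
Result: 51.4929 sq ft


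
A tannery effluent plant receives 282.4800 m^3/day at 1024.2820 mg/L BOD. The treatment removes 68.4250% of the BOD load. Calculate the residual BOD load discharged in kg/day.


Load_in = volume * conc / 1000 = 282.4800 * 1024.2820 / 1000 = 289.3392 kg/day
Removed = Load_in * eff / 100 = 289.3392 * 68.4250 / 100 = 197.9803 kg/day
Load_out = Load_in - Removed = 289.3392 - 197.9803 = 91.3588 kg/day


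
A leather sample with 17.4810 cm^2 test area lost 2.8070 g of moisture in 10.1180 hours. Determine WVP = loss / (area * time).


Formula: WVP = loss / (area * time)
Substituting: WVP = 2.8070 / (17.4810 * 10.1180)
Result: 0.0158702 g/(cm^2*hr)


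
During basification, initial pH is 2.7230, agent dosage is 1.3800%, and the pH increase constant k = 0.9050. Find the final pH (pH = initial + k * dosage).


Formula: pH_final = pH_initial + k * base_pct
Substituting: pH_final = 2.7230 + 0.9050 * 1.3800
Result: 3.9719


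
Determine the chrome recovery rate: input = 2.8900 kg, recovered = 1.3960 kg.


Formula: Recovery = recovered / input * 100
Substituting: Recovery = 1.3960 / 2.8900 * 100
Result: 48.3045 %


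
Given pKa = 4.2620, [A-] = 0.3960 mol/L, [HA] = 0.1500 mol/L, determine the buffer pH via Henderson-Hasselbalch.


ratio = [A-] / [HA] = 0.3960 / 0.1500 = 2.6400
log10(ratio) = 0.4216
pH = pKa + log10(ratio) = 4.2620 + 0.4216 = 4.6836


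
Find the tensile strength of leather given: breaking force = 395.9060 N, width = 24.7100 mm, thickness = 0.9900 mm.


Formula: TS = force / (width * thickness)
Substituting: TS = 395.9060 / (24.7100 * 0.9900)
Result: 16.1839 N/mm^2


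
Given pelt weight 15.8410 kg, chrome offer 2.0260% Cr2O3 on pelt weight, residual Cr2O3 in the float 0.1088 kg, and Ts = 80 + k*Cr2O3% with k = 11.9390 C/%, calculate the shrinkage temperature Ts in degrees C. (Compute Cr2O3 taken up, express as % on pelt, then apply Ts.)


Offered = pelt * offer_pct / 100 = 15.8410 * 2.0260 / 100 = 0.3209 kg
Uptake = offered - residual = 0.3209 - 0.1088 = 0.2121 kg
Cr2O3% on pelt = uptake / pelt * 100 = 0.2121 / 15.8410 * 100 = 1.3392 %
Ts = 80 + k * Cr2O3% = 80 + 11.9390 * 1.3392 = 95.9884 C


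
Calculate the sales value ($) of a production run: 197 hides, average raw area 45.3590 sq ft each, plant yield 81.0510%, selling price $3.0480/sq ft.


Raw_total = N * avg_area = 197 * 45.3590 = 8935.7230 sq ft
Finished = Raw_total * yield / 100 = 8935.7230 * 81.0510 / 100 = 7242.4928 sq ft
Value = Finished * price = 7242.4928 * 3.0480 = 22075.1182 $


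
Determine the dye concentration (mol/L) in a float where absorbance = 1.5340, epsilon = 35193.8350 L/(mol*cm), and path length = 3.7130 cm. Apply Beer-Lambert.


Formula: c = A / (epsilon * l)
Substituting: c = 1.5340 / (35193.8350 * 3.7130)
Result: 1.1739e-05 mol/L


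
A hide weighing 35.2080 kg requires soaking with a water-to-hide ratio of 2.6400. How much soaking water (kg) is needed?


Formula: Water = hide_weight * ratio
Substituting: Water = 35.2080 * 2.6400
Result: 92.9491 kg


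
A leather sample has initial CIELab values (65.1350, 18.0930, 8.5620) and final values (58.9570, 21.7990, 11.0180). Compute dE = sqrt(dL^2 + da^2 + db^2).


dL = -6.1780, da = 3.7060, db = 2.4560
dE = sqrt((-6.1780)^2 + 3.7060^2 + 2.4560^2) = 7.6114


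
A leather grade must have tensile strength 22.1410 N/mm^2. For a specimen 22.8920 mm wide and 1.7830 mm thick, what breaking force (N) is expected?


Formula: F = TS * w * t
Substituting: F = 22.1410 * 22.8920 * 1.7830
Result: 903.7167 N


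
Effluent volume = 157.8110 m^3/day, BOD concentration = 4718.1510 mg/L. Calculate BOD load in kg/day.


Formula: BOD_load = volume * conc / 1000
Substituting: BOD_load = 157.8110 * 4718.1510 / 1000
Result: 744.5761 kg/day


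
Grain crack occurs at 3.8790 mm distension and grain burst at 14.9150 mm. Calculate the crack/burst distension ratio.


Formula: Ratio = crack / burst
Substituting: Ratio = 3.8790 / 14.9150
Result: 0.2601


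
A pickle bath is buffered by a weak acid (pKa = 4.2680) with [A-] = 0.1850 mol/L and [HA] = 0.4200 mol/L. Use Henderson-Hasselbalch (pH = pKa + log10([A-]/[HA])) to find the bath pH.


ratio = [A-] / [HA] = 0.1850 / 0.4200 = 0.4405
log10(ratio) = -0.3561
pH = pKa + log10(ratio) = 4.2680 - 0.3561 = 3.9119


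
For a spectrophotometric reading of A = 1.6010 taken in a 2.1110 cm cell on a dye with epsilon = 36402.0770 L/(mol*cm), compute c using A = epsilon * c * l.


Formula: c = A / (epsilon * l)
Substituting: c = 1.6010 / (36402.0770 * 2.1110)
Result: 2.0834e-05 mol/L


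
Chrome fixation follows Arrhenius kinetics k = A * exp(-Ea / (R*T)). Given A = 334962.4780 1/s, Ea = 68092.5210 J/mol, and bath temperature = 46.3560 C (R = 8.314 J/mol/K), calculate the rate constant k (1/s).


T_K = T_C + 273.15 = 46.3560 + 273.15 = 319.5060 K
exponent = -Ea / (R * T_K) = -68092.5210 / (8.314 * 319.5060) = -25.6336
k = A * exp(exponent) = 334962.4780 * exp(-25.6336) = 2.4686e-06 1/s


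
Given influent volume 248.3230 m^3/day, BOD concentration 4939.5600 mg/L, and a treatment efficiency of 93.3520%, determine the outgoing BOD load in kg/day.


Load_in = volume * conc / 1000 = 248.3230 * 4939.5600 / 1000 = 1226.6064 kg/day
Removed = Load_in * eff / 100 = 1226.6064 * 93.3520 / 100 = 1145.0616 kg/day
Load_out = Load_in - Removed = 1226.6064 - 1145.0616 = 81.5448 kg/day


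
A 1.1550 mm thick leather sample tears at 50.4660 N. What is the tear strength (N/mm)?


Formula: Tear strength = force / thickness
Substituting: Tear strength = 50.4660 / 1.1550
Result: 43.6935 N/mm


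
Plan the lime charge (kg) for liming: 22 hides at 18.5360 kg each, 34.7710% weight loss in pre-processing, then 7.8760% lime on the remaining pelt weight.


Total_raw = N * avg_wt = 22 * 18.5360 = 407.7920 kg
Substrate = Total_raw * (1 - loss/100) = 407.7920 * (1 - 34.7710/100) = 265.9986 kg
Lime = Substrate * pct / 100 = 265.9986 * 7.8760 / 100 = 20.9501 kg


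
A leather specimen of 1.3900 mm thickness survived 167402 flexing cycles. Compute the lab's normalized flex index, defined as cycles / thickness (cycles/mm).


Formula: Index = cycles / thickness
Substituting: Index = 167402 / 1.3900
Result: 120433.0935 cycles/mm


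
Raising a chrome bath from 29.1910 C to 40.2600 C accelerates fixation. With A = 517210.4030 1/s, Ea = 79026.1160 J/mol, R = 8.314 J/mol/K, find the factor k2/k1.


T1 = 29.1910 + 273.15 = 302.3410 K; T2 = 40.2600 + 273.15 = 313.4100 K
k1 = A * exp(-Ea/(R*T1)) = 517210.4030 * exp(-79026.1160/(8.314*302.3410)) = 1.1483e-08 1/s
k2 = A * exp(-Ea/(R*T2)) = 517210.4030 * exp(-79026.1160/(8.314*313.4100)) = 3.4855e-08 1/s
k2/k1 = 3.4855e-08 / 1.1483e-08 = 3.0354


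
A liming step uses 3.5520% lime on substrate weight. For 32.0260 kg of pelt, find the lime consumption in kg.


Formula: Lime = substrate * pct / 100
Substituting: Lime = 32.0260 * 3.5520 / 100
Result: 1.1376 kg


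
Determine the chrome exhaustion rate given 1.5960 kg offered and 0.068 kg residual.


Formula: Uptake = (offered - residual) / offered * 100
Substituting: Uptake = (1.5960 - 0.068) / 1.5960 * 100
Result: 95.7393 %


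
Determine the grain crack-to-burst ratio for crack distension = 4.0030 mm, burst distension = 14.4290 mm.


Formula: Ratio = crack / burst
Substituting: Ratio = 4.0030 / 14.4290
Result: 0.2774


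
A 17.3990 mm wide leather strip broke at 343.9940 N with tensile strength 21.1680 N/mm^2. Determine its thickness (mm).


Formula: t = F / (TS * w)
Substituting: t = 343.9940 / (21.1680 * 17.3990)
Result: 0.9340 mm


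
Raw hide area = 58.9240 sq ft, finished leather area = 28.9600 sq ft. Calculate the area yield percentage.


Formula: Yield = finished / raw * 100
Substituting: Yield = 28.9600 / 58.9240 * 100
Result: 49.1481 %


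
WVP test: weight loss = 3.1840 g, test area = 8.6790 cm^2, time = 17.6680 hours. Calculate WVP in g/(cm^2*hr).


Formula: WVP = loss / (area * time)
Substituting: WVP = 3.1840 / (8.6790 * 17.6680)
Result: 0.0207642 g/(cm^2*hr)


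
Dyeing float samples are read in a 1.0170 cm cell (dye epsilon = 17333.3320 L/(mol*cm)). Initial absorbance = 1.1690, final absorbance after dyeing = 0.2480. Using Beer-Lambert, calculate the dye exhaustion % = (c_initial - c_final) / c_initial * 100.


c_initial = A_i / (epsilon * l) = 1.1690 / (17333.3320 * 1.0170) = 6.6315e-05 mol/L
c_final = A_f / (epsilon * l) = 0.2480 / (17333.3320 * 1.0170) = 1.4069e-05 mol/L
Exhaustion = (c_initial - c_final) / c_initial * 100 = (6.6315e-05 - 1.4069e-05) / 6.6315e-05 * 100 = 78.7853 %


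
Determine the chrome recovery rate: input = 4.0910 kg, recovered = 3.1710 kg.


Formula: Recovery = recovered / input * 100
Substituting: Recovery = 3.1710 / 4.0910 * 100
Result: 77.5116 %


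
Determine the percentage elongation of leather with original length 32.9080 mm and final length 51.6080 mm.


Formula: Elongation = (Lf - L0) / L0 * 100
Substituting: Elongation = (51.6080 - 32.9080) / 32.9080 * 100
Result: 56.8251 %


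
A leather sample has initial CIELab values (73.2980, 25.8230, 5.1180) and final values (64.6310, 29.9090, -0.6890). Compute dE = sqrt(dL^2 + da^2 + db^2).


dL = -8.6670, da = 4.0860, db = -5.8070
dE = sqrt((-8.6670)^2 + 4.0860^2 + (-5.8070)^2) = 11.2042


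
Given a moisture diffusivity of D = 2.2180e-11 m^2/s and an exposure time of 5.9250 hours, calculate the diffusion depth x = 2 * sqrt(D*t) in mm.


t = 5.9250 hr * 3600 = 21330.0000 s
D * t = 2.2180e-11 * 21330.0000 = 4.7310e-07
x = 2 * sqrt(D*t) = 2 * sqrt(4.7310e-07) = 0.00137564 m = 1.3756 mm


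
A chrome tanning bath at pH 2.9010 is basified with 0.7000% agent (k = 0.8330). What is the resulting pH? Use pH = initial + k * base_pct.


Formula: pH_final = pH_initial + k * base_pct
Substituting: pH_final = 2.9010 + 0.8330 * 0.7000
Result: 3.4841


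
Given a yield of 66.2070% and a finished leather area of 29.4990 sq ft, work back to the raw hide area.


Formula: raw = finished * 100 / yield
Substituting: raw = 29.4990 * 100 / 66.2070
Result: 44.5557 sq ft


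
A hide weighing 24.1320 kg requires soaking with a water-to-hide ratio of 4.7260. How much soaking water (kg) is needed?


Formula: Water = hide_weight * ratio
Substituting: Water = 24.1320 * 4.7260
Result: 114.0478 kg


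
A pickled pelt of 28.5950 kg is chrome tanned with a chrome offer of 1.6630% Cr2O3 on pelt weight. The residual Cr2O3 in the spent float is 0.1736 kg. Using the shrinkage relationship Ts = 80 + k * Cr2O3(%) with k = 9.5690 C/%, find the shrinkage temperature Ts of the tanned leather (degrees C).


Offered = pelt * offer_pct / 100 = 28.5950 * 1.6630 / 100 = 0.4755 kg
Uptake = offered - residual = 0.4755 - 0.1736 = 0.3019 kg
Cr2O3% on pelt = uptake / pelt * 100 = 0.3019 / 28.5950 * 100 = 1.0559 %
Ts = 80 + k * Cr2O3% = 80 + 9.5690 * 1.0559 = 90.1039 C


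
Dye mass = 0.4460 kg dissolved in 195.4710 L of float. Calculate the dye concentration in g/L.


Formula: Conc = dye_mass(kg) / volume(L) * 1000
Substituting: Conc = 0.4460 / 195.4710 * 1000
Result: 2.2817 g/L


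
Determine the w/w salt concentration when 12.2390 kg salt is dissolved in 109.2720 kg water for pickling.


Formula: Conc = salt / (water + salt) * 100
Substituting: Conc = 12.2390 / (109.2720 + 12.2390) * 100
Result: 10.0723 %


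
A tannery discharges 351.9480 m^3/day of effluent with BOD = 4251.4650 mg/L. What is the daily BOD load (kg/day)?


Formula: BOD_load = volume * conc / 1000
Substituting: BOD_load = 351.9480 * 4251.4650 / 1000
Result: 1496.2946 kg/day


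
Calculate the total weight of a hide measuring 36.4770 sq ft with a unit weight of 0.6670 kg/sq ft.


Formula: Weight = area * weight_per_sqft
Substituting: Weight = 36.4770 * 0.6670
Result: 24.3302 kg


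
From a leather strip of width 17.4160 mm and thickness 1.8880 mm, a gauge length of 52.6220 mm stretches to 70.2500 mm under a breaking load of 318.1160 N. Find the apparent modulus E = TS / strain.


TS = F / (w * t) = 318.1160 / (17.4160 * 1.8880) = 9.6746 N/mm^2
strain = (Lf - L0) / L0 = (70.2500 - 52.6220) / 52.6220 = 0.3350
E = TS / strain = 9.6746 / 0.3350 = 28.8801 N/mm^2


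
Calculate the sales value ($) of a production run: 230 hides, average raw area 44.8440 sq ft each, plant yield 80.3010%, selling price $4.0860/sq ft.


Raw_total = N * avg_area = 230 * 44.8440 = 10314.1200 sq ft
Finished = Raw_total * yield / 100 = 10314.1200 * 80.3010 / 100 = 8282.3415 sq ft
Value = Finished * price = 8282.3415 * 4.0860 = 33841.6474 $


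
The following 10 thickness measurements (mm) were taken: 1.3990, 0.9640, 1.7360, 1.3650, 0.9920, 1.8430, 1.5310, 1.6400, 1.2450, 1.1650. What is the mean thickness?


Formula: Average = sum / n
Substituting: Average = 13.8800 / 10
Result: 1.3880 mm


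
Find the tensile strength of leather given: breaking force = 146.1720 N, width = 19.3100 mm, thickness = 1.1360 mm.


Formula: TS = force / (width * thickness)
Substituting: TS = 146.1720 / (19.3100 * 1.1360)
Result: 6.6635 N/mm^2


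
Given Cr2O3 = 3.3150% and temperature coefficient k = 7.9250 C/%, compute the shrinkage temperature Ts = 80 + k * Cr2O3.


Formula: Ts = 80 + k * Cr2O3
Substituting: Ts = 80 + 7.9250 * 3.3150
Result: 106.2714 C


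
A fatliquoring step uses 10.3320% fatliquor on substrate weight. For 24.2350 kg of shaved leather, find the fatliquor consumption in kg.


Formula: Fat = substrate * pct / 100
Substituting: Fat = 24.2350 * 10.3320 / 100
Result: 2.5040 kg


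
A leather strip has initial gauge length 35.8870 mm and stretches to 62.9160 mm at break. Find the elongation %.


Formula: Elongation = (Lf - L0) / L0 * 100
Substituting: Elongation = (62.9160 - 35.8870) / 35.8870 * 100
Result: 75.3170 %


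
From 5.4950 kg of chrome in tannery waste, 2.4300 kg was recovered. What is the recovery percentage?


Formula: Recovery = recovered / input * 100
Substituting: Recovery = 2.4300 / 5.4950 * 100
Result: 44.2220 %


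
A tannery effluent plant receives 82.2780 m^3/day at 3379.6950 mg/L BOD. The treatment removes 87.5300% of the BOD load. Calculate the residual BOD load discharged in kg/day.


Load_in = volume * conc / 1000 = 82.2780 * 3379.6950 / 1000 = 278.0745 kg/day
Removed = Load_in * eff / 100 = 278.0745 * 87.5300 / 100 = 243.3986 kg/day
Load_out = Load_in - Removed = 278.0745 - 243.3986 = 34.6759 kg/day


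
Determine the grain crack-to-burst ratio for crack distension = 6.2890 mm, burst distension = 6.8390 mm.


Formula: Ratio = crack / burst
Substituting: Ratio = 6.2890 / 6.8390
Result: 0.9196


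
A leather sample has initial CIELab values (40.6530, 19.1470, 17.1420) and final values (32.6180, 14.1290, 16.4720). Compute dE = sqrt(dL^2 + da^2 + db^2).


dL = -8.0350, da = -5.0180, db = -0.6700
dE = sqrt((-8.0350)^2 + (-5.0180)^2 + (-0.6700)^2) = 9.4969


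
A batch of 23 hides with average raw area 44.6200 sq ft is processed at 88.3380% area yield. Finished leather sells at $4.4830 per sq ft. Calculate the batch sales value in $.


Raw_total = N * avg_area = 23 * 44.6200 = 1026.2600 sq ft
Finished = Raw_total * yield / 100 = 1026.2600 * 88.3380 / 100 = 906.5776 sq ft
Value = Finished * price = 906.5776 * 4.4830 = 4064.1872 $


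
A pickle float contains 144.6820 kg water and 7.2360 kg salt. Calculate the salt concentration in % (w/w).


Formula: Conc = salt / (water + salt) * 100
Substituting: Conc = 7.2360 / (144.6820 + 7.2360) * 100
Result: 4.7631 %


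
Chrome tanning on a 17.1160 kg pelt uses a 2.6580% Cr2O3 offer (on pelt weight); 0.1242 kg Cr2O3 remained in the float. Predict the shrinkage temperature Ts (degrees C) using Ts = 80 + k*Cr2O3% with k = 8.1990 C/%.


Offered = pelt * offer_pct / 100 = 17.1160 * 2.6580 / 100 = 0.4549 kg
Uptake = offered - residual = 0.4549 - 0.1242 = 0.3307 kg
Cr2O3% on pelt = uptake / pelt * 100 = 0.3307 / 17.1160 * 100 = 1.9324 %
Ts = 80 + k * Cr2O3% = 80 + 8.1990 * 1.9324 = 95.8434 C


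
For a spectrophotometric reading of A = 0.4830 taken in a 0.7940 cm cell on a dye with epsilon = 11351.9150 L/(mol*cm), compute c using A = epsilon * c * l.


Formula: c = A / (epsilon * l)
Substituting: c = 0.4830 / (11351.9150 * 0.7940)
Result: 5.3587e-05 mol/L


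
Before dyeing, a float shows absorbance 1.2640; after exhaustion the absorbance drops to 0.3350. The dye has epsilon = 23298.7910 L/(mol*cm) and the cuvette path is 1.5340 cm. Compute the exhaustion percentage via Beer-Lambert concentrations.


c_initial = A_i / (epsilon * l) = 1.2640 / (23298.7910 * 1.5340) = 3.5366e-05 mol/L
c_final = A_f / (epsilon * l) = 0.3350 / (23298.7910 * 1.5340) = 9.3732e-06 mol/L
Exhaustion = (c_initial - c_final) / c_initial * 100 = (3.5366e-05 - 9.3732e-06) / 3.5366e-05 * 100 = 73.4968 %


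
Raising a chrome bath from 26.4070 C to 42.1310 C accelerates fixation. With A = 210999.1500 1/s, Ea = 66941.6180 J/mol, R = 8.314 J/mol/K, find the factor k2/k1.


T1 = 26.4070 + 273.15 = 299.5570 K; T2 = 42.1310 + 273.15 = 315.2810 K
k1 = A * exp(-Ea/(R*T1)) = 210999.1500 * exp(-66941.6180/(8.314*299.5570)) = 4.4777e-07 1/s
k2 = A * exp(-Ea/(R*T2)) = 210999.1500 * exp(-66941.6180/(8.314*315.2810)) = 1.7109e-06 1/s
k2/k1 = 1.7109e-06 / 4.4777e-07 = 3.8210


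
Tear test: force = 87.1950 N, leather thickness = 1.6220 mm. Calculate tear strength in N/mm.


Formula: Tear strength = force / thickness
Substituting: Tear strength = 87.1950 / 1.6220
Result: 53.7577 N/mm


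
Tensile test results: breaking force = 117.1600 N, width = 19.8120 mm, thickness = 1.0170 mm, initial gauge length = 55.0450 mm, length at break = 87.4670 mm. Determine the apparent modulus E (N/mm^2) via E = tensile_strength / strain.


TS = F / (w * t) = 117.1600 / (19.8120 * 1.0170) = 5.8147 N/mm^2
strain = (Lf - L0) / L0 = (87.4670 - 55.0450) / 55.0450 = 0.5890
E = TS / strain = 5.8147 / 0.5890 = 9.8721 N/mm^2


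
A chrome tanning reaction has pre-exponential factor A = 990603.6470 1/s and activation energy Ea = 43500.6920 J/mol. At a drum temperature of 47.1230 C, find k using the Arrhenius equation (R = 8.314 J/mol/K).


T_K = T_C + 273.15 = 47.1230 + 273.15 = 320.2730 K
exponent = -Ea / (R * T_K) = -43500.6920 / (8.314 * 320.2730) = -16.3368
k = A * exp(exponent) = 990603.6470 * exp(-16.3368) = 0.0796044 1/s


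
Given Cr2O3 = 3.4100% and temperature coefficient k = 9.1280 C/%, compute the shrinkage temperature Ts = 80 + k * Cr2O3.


Formula: Ts = 80 + k * Cr2O3
Substituting: Ts = 80 + 9.1280 * 3.4100
Result: 111.1265 C


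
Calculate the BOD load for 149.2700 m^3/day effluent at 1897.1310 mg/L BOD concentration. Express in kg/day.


Formula: BOD_load = volume * conc / 1000
Substituting: BOD_load = 149.2700 * 1897.1310 / 1000
Result: 283.1847 kg/day


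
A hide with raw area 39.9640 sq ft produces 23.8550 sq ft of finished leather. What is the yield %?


Formula: Yield = finished / raw * 100
Substituting: Yield = 23.8550 / 39.9640 * 100
Result: 59.6912 %


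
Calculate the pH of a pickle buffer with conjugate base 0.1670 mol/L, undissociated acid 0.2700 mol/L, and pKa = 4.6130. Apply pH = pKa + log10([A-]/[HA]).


ratio = [A-] / [HA] = 0.1670 / 0.2700 = 0.6185
log10(ratio) = -0.2086
pH = pKa + log10(ratio) = 4.6130 - 0.2086 = 4.4044


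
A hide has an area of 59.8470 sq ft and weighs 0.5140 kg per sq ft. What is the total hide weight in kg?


Formula: Weight = area * weight_per_sqft
Substituting: Weight = 59.8470 * 0.5140
Result: 30.7614 kg


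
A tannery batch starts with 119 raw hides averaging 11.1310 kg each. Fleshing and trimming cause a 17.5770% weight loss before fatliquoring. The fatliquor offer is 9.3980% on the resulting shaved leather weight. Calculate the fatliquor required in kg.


Total_raw = N * avg_wt = 119 * 11.1310 = 1324.5890 kg
Substrate = Total_raw * (1 - loss/100) = 1324.5890 * (1 - 17.5770/100) = 1091.7660 kg
Fat = Substrate * pct / 100 = 1091.7660 * 9.3980 / 100 = 102.6042 kg


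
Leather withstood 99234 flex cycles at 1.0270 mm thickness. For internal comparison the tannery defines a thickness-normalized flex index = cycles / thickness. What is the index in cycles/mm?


Formula: Index = cycles / thickness
Substituting: Index = 99234 / 1.0270
Result: 96625.1217 cycles/mm


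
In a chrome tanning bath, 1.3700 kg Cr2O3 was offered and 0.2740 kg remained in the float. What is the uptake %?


Formula: Uptake = (offered - residual) / offered * 100
Substituting: Uptake = (1.3700 - 0.2740) / 1.3700 * 100
Result: 80.0000 %


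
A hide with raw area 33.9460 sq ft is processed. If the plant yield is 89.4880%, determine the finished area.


Formula: finished = raw * yield / 100
Substituting: finished = 33.9460 * 89.4880 / 100
Result: 30.3776 sq ft


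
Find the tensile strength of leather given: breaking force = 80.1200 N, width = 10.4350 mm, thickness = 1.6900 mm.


Formula: TS = force / (width * thickness)
Substituting: TS = 80.1200 / (10.4350 * 1.6900)
Result: 4.5432 N/mm^2


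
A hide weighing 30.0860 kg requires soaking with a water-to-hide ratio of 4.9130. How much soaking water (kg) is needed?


Formula: Water = hide_weight * ratio
Substituting: Water = 30.0860 * 4.9130
Result: 147.8125 kg


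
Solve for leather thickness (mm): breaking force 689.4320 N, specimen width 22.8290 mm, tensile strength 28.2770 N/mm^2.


Formula: t = F / (TS * w)
Substituting: t = 689.4320 / (28.2770 * 22.8290)
Result: 1.0680 mm


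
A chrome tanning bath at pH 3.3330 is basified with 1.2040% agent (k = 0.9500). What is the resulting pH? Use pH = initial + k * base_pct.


Formula: pH_final = pH_initial + k * base_pct
Substituting: pH_final = 3.3330 + 0.9500 * 1.2040
Result: 4.4768


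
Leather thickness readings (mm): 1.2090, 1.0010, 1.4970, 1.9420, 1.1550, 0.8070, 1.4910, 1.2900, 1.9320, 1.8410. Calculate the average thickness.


Formula: Average = sum / n
Substituting: Average = 14.1650 / 10
Result: 1.4165 mm


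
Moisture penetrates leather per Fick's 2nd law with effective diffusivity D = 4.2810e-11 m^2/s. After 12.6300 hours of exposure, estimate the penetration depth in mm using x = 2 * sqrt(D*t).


t = 12.6300 hr * 3600 = 45468.0000 s
D * t = 4.2810e-11 * 45468.0000 = 1.9465e-06
x = 2 * sqrt(D*t) = 2 * sqrt(1.9465e-06) = 0.00279033 m = 2.7903 mm


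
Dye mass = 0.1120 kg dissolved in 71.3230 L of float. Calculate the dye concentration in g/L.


Formula: Conc = dye_mass(kg) / volume(L) * 1000
Substituting: Conc = 0.1120 / 71.3230 * 1000
Result: 1.5703 g/L


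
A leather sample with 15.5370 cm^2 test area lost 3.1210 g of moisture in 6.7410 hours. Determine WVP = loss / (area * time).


Formula: WVP = loss / (area * time)
Substituting: WVP = 3.1210 / (15.5370 * 6.7410)
Result: 0.029799 g/(cm^2*hr)


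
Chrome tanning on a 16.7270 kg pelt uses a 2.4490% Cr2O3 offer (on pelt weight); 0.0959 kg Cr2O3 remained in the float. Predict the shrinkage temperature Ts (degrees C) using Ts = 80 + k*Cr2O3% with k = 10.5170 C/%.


Offered = pelt * offer_pct / 100 = 16.7270 * 2.4490 / 100 = 0.4096 kg
Uptake = offered - residual = 0.4096 - 0.0959 = 0.3137 kg
Cr2O3% on pelt = uptake / pelt * 100 = 0.3137 / 16.7270 * 100 = 1.8757 %
Ts = 80 + k * Cr2O3% = 80 + 10.5170 * 1.8757 = 99.7265 C


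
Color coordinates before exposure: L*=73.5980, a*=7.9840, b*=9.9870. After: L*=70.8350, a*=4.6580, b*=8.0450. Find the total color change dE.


dL = -2.7630, da = -3.3260, db = -1.9420
dE = sqrt((-2.7630)^2 + (-3.3260)^2 + (-1.9420)^2) = 4.7400


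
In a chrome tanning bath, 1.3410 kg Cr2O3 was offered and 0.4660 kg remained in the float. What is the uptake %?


Formula: Uptake = (offered - residual) / offered * 100
Substituting: Uptake = (1.3410 - 0.4660) / 1.3410 * 100
Result: 65.2498 %


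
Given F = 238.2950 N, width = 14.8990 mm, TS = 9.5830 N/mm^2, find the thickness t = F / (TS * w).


Formula: t = F / (TS * w)
Substituting: t = 238.2950 / (9.5830 * 14.8990)
Result: 1.6690 mm


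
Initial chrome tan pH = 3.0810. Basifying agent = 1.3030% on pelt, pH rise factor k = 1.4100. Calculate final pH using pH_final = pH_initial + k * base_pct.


Formula: pH_final = pH_initial + k * base_pct
Substituting: pH_final = 3.0810 + 1.4100 * 1.3030
Result: 4.9182


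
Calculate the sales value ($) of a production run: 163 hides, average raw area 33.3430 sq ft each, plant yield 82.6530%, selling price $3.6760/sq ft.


Raw_total = N * avg_area = 163 * 33.3430 = 5434.9090 sq ft
Finished = Raw_total * yield / 100 = 5434.9090 * 82.6530 / 100 = 4492.1153 sq ft
Value = Finished * price = 4492.1153 * 3.6760 = 16513.0160 $


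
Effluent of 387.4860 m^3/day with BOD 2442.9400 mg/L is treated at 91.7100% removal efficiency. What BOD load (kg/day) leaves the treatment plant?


Load_in = volume * conc / 1000 = 387.4860 * 2442.9400 / 1000 = 946.6050 kg/day
Removed = Load_in * eff / 100 = 946.6050 * 91.7100 / 100 = 868.1315 kg/day
Load_out = Load_in - Removed = 946.6050 - 868.1315 = 78.4736 kg/day


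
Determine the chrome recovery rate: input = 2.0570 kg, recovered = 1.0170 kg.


Formula: Recovery = recovered / input * 100
Substituting: Recovery = 1.0170 / 2.0570 * 100
Result: 49.4409 %


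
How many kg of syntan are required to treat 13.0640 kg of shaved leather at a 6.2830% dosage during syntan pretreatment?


Formula: Syntan = substrate * pct / 100
Substituting: Syntan = 13.0640 * 6.2830 / 100
Result: 0.8208 kg


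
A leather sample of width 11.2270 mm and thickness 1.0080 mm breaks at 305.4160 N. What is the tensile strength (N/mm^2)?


Formula: TS = force / (width * thickness)
Substituting: TS = 305.4160 / (11.2270 * 1.0080)
Result: 26.9878 N/mm^2


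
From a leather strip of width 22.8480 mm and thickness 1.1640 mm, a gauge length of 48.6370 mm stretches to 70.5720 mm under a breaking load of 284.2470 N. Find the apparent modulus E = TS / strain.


TS = F / (w * t) = 284.2470 / (22.8480 * 1.1640) = 10.6880 N/mm^2
strain = (Lf - L0) / L0 = (70.5720 - 48.6370) / 48.6370 = 0.4510
E = TS / strain = 10.6880 / 0.4510 = 23.6987 N/mm^2


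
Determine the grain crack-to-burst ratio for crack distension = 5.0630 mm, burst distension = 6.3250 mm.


Formula: Ratio = crack / burst
Substituting: Ratio = 5.0630 / 6.3250
Result: 0.8005


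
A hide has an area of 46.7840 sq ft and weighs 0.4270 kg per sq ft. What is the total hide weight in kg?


Formula: Weight = area * weight_per_sqft
Substituting: Weight = 46.7840 * 0.4270
Result: 19.9768 kg


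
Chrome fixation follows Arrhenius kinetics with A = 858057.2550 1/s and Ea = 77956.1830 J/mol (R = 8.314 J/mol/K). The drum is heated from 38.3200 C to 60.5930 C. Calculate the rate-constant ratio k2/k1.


T1 = 38.3200 + 273.15 = 311.4700 K; T2 = 60.5930 + 273.15 = 333.7430 K
k1 = A * exp(-Ea/(R*T1)) = 858057.2550 * exp(-77956.1830/(8.314*311.4700)) = 7.2362e-08 1/s
k2 = A * exp(-Ea/(R*T2)) = 858057.2550 * exp(-77956.1830/(8.314*333.7430)) = 5.3955e-07 1/s
k2/k1 = 5.3955e-07 / 7.2362e-08 = 7.4562


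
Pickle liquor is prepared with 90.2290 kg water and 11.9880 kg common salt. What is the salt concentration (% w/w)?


Formula: Conc = salt / (water + salt) * 100
Substituting: Conc = 11.9880 / (90.2290 + 11.9880) * 100
Result: 11.7280 %


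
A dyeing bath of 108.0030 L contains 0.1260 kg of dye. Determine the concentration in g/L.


Formula: Conc = dye_mass(kg) / volume(L) * 1000
Substituting: Conc = 0.1260 / 108.0030 * 1000
Result: 1.1666 g/L


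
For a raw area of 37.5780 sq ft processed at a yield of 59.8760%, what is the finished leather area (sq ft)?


Formula: finished = raw * yield / 100
Substituting: finished = 37.5780 * 59.8760 / 100
Result: 22.5002 sq ft


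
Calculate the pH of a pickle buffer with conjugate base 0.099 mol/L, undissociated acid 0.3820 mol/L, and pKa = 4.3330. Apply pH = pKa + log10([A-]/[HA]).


ratio = [A-] / [HA] = 0.099 / 0.3820 = 0.2592
log10(ratio) = -0.5864
pH = pKa + log10(ratio) = 4.3330 - 0.5864 = 3.7466


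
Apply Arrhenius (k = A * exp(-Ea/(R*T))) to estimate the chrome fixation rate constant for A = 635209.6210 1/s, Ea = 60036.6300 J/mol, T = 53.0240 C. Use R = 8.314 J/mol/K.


T_K = T_C + 273.15 = 53.0240 + 273.15 = 326.1740 K
exponent = -Ea / (R * T_K) = -60036.6300 / (8.314 * 326.1740) = -22.1389
k = A * exp(exponent) = 635209.6210 * exp(-22.1389) = 1.5420e-04 1/s


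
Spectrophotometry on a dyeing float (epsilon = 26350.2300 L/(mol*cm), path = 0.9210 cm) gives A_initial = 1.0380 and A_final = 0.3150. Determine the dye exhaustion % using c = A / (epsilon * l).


c_initial = A_i / (epsilon * l) = 1.0380 / (26350.2300 * 0.9210) = 4.2771e-05 mol/L
c_final = A_f / (epsilon * l) = 0.3150 / (26350.2300 * 0.9210) = 1.2980e-05 mol/L
Exhaustion = (c_initial - c_final) / c_initial * 100 = (4.2771e-05 - 1.2980e-05) / 4.2771e-05 * 100 = 69.6532 %


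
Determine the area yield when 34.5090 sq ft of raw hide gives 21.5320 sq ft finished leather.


Formula: Yield = finished / raw * 100
Substituting: Yield = 21.5320 / 34.5090 * 100
Result: 62.3953 %


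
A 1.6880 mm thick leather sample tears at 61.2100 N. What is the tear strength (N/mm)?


Formula: Tear strength = force / thickness
Substituting: Tear strength = 61.2100 / 1.6880
Result: 36.2618 N/mm


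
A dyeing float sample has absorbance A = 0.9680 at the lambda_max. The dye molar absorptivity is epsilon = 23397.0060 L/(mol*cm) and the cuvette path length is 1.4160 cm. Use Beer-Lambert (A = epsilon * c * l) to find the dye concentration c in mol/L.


Formula: c = A / (epsilon * l)
Substituting: c = 0.9680 / (23397.0060 * 1.4160)
Result: 2.9218e-05 mol/L


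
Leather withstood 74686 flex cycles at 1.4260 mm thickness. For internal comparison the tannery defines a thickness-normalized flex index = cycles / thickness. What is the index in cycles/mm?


Formula: Index = cycles / thickness
Substituting: Index = 74686 / 1.4260
Result: 52374.4741 cycles/mm


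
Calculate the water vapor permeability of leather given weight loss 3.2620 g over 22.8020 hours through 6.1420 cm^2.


Formula: WVP = loss / (area * time)
Substituting: WVP = 3.2620 / (6.1420 * 22.8020)
Result: 0.0232917 g/(cm^2*hr)


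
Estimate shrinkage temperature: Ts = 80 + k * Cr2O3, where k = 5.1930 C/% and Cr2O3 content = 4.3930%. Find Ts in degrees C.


Formula: Ts = 80 + k * Cr2O3
Substituting: Ts = 80 + 5.1930 * 4.3930
Result: 102.8128 C


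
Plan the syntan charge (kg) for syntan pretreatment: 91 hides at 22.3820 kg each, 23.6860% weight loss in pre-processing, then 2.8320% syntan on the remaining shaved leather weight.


Total_raw = N * avg_wt = 91 * 22.3820 = 2036.7620 kg
Substrate = Total_raw * (1 - loss/100) = 2036.7620 * (1 - 23.6860/100) = 1554.3346 kg
Syntan = Substrate * pct / 100 = 1554.3346 * 2.8320 / 100 = 44.0188 kg


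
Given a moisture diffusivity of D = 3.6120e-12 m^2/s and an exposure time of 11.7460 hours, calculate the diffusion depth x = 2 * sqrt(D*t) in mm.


t = 11.7460 hr * 3600 = 42285.6000 s
D * t = 3.6120e-12 * 42285.6000 = 1.5274e-07
x = 2 * sqrt(D*t) = 2 * sqrt(1.5274e-07) = 7.8163e-04 m = 0.7816 mm


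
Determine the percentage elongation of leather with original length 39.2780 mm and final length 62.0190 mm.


Formula: Elongation = (Lf - L0) / L0 * 100
Substituting: Elongation = (62.0190 - 39.2780) / 39.2780 * 100
Result: 57.8976 %


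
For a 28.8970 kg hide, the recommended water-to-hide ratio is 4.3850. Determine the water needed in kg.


Formula: Water = hide_weight * ratio
Substituting: Water = 28.8970 * 4.3850
Result: 126.7133 kg


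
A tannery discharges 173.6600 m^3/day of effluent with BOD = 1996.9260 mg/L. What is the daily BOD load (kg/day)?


Formula: BOD_load = volume * conc / 1000
Substituting: BOD_load = 173.6600 * 1996.9260 / 1000
Result: 346.7862 kg/day


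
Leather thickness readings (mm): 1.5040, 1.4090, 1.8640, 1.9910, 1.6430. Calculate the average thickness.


Formula: Average = sum / n
Substituting: Average = 8.4110 / 5
Result: 1.6822 mm


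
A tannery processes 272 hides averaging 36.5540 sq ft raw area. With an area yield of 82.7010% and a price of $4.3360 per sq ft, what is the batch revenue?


Raw_total = N * avg_area = 272 * 36.5540 = 9942.6880 sq ft
Finished = Raw_total * yield / 100 = 9942.6880 * 82.7010 / 100 = 8222.7024 sq ft
Value = Finished * price = 8222.7024 * 4.3360 = 35653.6376 $


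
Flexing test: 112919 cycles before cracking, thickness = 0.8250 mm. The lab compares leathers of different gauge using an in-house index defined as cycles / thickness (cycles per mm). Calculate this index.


Formula: Index = cycles / thickness
Substituting: Index = 112919 / 0.8250
Result: 136871.5152 cycles/mm


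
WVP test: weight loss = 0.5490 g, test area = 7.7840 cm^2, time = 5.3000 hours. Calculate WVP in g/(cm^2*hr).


Formula: WVP = loss / (area * time)
Substituting: WVP = 0.5490 / (7.7840 * 5.3000)
Result: 0.0133074 g/(cm^2*hr)


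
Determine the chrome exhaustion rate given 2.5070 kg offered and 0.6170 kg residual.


Formula: Uptake = (offered - residual) / offered * 100
Substituting: Uptake = (2.5070 - 0.6170) / 2.5070 * 100
Result: 75.3889 %


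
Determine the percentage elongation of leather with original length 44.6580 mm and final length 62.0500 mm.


Formula: Elongation = (Lf - L0) / L0 * 100
Substituting: Elongation = (62.0500 - 44.6580) / 44.6580 * 100
Result: 38.9449 %


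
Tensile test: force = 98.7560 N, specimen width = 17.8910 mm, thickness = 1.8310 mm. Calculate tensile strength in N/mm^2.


Formula: TS = force / (width * thickness)
Substituting: TS = 98.7560 / (17.8910 * 1.8310)
Result: 3.0147 N/mm^2


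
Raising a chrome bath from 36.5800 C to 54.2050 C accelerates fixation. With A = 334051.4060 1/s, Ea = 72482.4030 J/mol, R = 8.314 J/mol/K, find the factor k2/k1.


T1 = 36.5800 + 273.15 = 309.7300 K; T2 = 54.2050 + 273.15 = 327.3550 K
k1 = A * exp(-Ea/(R*T1)) = 334051.4060 * exp(-72482.4030/(8.314*309.7300)) = 1.9931e-07 1/s
k2 = A * exp(-Ea/(R*T2)) = 334051.4060 * exp(-72482.4030/(8.314*327.3550)) = 9.0717e-07 1/s
k2/k1 = 9.0717e-07 / 1.9931e-07 = 4.5516


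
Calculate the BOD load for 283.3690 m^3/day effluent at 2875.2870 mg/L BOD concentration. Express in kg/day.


Formula: BOD_load = volume * conc / 1000
Substituting: BOD_load = 283.3690 * 2875.2870 / 1000
Result: 814.7672 kg/day


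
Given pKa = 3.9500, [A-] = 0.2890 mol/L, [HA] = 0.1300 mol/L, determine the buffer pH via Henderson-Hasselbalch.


ratio = [A-] / [HA] = 0.2890 / 0.1300 = 2.2231
log10(ratio) = 0.3470
pH = pKa + log10(ratio) = 3.9500 + 0.3470 = 4.2970


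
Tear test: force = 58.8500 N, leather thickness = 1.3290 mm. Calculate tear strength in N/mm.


Formula: Tear strength = force / thickness
Substituting: Tear strength = 58.8500 / 1.3290
Result: 44.2814 N/mm


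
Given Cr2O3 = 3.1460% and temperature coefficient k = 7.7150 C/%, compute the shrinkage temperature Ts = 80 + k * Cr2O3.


Formula: Ts = 80 + k * Cr2O3
Substituting: Ts = 80 + 7.7150 * 3.1460
Result: 104.2714 C


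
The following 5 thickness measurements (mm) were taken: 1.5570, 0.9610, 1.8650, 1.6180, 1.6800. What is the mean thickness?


Formula: Average = sum / n
Substituting: Average = 7.6810 / 5
Result: 1.5362 mm


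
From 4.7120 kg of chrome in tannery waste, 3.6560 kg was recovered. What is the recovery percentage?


Formula: Recovery = recovered / input * 100
Substituting: Recovery = 3.6560 / 4.7120 * 100
Result: 77.5891 %


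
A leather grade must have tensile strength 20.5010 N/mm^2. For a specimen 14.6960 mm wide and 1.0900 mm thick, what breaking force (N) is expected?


Formula: F = TS * w * t
Substituting: F = 20.5010 * 14.6960 * 1.0900
Result: 328.3981 N


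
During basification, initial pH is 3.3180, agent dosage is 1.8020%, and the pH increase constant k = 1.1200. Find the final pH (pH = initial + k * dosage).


Formula: pH_final = pH_initial + k * base_pct
Substituting: pH_final = 3.3180 + 1.1200 * 1.8020
Result: 5.3362


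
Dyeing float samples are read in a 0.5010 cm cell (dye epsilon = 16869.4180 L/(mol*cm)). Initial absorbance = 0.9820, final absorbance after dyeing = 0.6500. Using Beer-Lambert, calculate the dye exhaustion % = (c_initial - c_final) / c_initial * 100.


c_initial = A_i / (epsilon * l) = 0.9820 / (16869.4180 * 0.5010) = 1.1619e-04 mol/L
c_final = A_f / (epsilon * l) = 0.6500 / (16869.4180 * 0.5010) = 7.6909e-05 mol/L
Exhaustion = (c_initial - c_final) / c_initial * 100 = (1.1619e-04 - 7.6909e-05) / 1.1619e-04 * 100 = 33.8086 %


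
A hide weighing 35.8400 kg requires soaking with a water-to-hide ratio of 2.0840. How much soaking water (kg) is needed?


Formula: Water = hide_weight * ratio
Substituting: Water = 35.8400 * 2.0840
Result: 74.6906 kg
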